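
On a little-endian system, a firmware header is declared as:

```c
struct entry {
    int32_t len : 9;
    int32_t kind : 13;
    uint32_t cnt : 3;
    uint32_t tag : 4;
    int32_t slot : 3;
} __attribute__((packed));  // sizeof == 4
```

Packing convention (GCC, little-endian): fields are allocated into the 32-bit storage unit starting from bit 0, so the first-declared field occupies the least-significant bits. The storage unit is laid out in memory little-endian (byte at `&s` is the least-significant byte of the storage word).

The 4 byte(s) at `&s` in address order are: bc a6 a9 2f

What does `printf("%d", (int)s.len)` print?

188

[0]=0xbc [1]=0xa6 [2]=0xa9 [3]=0x2f (little-endian) → word 0x2fa9a6bc
len [0+:9] = (word>>0) & 0x1ff = 188  ←
kind [9+:13] = (word>>9) & 0x1fff = 5331
cnt [22+:3] = (word>>22) & 0x7 = 6
tag [25+:4] = (word>>25) & 0xf = 7
slot [29+:3] = (word>>29) & 0x7 = 1
len signed 9b, MSB=0: value = 188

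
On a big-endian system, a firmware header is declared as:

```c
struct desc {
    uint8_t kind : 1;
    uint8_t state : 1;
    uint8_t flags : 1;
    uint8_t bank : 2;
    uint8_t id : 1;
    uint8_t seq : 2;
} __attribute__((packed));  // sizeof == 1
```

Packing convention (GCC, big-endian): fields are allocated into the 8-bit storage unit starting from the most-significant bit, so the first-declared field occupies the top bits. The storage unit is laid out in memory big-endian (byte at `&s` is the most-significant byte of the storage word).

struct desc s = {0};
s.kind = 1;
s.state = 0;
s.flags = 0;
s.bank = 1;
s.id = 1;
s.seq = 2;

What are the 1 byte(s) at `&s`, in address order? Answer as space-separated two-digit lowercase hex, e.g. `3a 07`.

[7+:1] kind=1 & 0x1 = 0x1; word=0x80
[6+:1] state=0 & 0x1 = 0x0; word=0x80
[5+:1] flags=0 & 0x1 = 0x0; word=0x80
[3+:2] bank=1 & 0x3 = 0x1; word=0x88
[2+:1] id=1 & 0x1 = 0x1; word=0x8c
[0+:2] seq=2 & 0x3 = 0x2; word=0x8e
word = 0x8e → big-endian bytes:
  [0]=0x8e

8e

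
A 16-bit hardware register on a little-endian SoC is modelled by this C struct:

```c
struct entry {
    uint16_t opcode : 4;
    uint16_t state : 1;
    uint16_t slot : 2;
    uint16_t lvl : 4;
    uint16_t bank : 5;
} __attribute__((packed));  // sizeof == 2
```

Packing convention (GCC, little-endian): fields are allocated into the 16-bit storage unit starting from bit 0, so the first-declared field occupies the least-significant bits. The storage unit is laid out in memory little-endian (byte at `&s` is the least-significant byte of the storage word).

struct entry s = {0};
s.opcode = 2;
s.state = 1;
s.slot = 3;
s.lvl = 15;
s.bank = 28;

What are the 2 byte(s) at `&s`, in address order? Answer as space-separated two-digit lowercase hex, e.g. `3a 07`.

opcode:4 = 2 → 0x2 << 0 → word 0x0002
state:1 = 1 → 0x1 << 4 → word 0x0012
slot:2 = 3 → 0x3 << 5 → word 0x0072
lvl:4 = 15 → 0xf << 7 → word 0x07f2
bank:5 = 28 → 0x1c << 11 → word 0xe7f2
word = 0xe7f2 → little-endian bytes:
  [0]=0xf2  [1]=0xe7

f2 e7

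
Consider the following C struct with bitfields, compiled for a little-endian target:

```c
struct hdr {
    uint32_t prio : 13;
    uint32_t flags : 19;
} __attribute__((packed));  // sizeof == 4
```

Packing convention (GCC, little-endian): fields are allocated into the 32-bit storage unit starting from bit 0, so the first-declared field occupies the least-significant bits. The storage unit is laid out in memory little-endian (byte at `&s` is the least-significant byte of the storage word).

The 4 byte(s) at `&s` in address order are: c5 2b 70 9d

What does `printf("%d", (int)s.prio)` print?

3013

[0]=0xc5 [1]=0x2b [2]=0x70 [3]=0x9d (little-endian) → word 0x9d702bc5
prio [0+:13] = (word>>0) & 0x1fff = 3013  ←
flags [13+:19] = (word>>13) & 0x7ffff = 322433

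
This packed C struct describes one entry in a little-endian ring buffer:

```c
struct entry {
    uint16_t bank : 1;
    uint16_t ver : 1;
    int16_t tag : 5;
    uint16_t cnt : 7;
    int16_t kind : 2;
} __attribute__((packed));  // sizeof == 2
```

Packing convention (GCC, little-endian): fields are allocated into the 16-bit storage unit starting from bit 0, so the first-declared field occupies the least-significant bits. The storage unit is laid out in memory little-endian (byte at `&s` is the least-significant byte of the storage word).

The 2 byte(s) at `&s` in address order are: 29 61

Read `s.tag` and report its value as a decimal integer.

10

[0]=0x29 [1]=0x61 (little-endian) → word 0x6129
bank:1 @ bit 0 → (0x6129>>0)&0x1 = 0x1
ver:1 @ bit 1 → (0x6129>>1)&0x1 = 0x0
tag:5 @ bit 2 → (0x6129>>2)&0x1f = 0xa  ←
cnt:7 @ bit 7 → (0x6129>>7)&0x7f = 0x42
kind:2 @ bit 14 → (0x6129>>14)&0x3 = 0x1
tag signed 5b, MSB=0: value = 10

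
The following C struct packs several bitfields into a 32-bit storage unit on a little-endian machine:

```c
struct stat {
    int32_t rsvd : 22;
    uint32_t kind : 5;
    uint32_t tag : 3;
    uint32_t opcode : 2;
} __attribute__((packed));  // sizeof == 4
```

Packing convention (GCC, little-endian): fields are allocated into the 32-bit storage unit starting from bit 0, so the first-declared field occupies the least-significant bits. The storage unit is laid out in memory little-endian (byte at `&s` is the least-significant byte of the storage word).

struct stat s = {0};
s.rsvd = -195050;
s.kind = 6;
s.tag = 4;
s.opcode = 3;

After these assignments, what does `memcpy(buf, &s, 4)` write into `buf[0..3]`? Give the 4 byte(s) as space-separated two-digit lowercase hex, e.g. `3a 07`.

[0+:22] rsvd=-195050 & 0x3fffff = 0x3d0616; word=0x003d0616
[22+:5] kind=6 & 0x1f = 0x6; word=0x01bd0616
[27+:3] tag=4 & 0x7 = 0x4; word=0x21bd0616
[30+:2] opcode=3 & 0x3 = 0x3; word=0xe1bd0616
word = 0xe1bd0616 → little-endian bytes:
  [0]=0x16  [1]=0x06  [2]=0xbd  [3]=0xe1

16 06 bd e1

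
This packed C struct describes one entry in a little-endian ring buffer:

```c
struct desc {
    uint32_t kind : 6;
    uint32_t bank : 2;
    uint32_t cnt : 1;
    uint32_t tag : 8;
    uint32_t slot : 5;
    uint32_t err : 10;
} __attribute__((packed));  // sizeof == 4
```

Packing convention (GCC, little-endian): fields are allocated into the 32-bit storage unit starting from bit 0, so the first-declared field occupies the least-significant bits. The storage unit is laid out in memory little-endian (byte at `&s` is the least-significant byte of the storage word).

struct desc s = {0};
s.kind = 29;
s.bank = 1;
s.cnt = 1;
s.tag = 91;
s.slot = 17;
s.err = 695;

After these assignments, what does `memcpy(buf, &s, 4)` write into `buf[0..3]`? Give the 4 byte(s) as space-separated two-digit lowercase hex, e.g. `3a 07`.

5d b7 e2 ad

kind (6b) val=29 bits=0x1d at bit 0: 0x0000001d
bank (2b) val=1 bits=0x1 at bit 6: 0x0000005d
cnt (1b) val=1 bits=0x1 at bit 8: 0x0000015d
tag (8b) val=91 bits=0x5b at bit 9: 0x0000b75d
slot (5b) val=17 bits=0x11 at bit 17: 0x0022b75d
err (10b) val=695 bits=0x2b7 at bit 22: 0xade2b75d
word = 0xade2b75d → little-endian bytes:
  [0]=0x5d  [1]=0xb7  [2]=0xe2  [3]=0xad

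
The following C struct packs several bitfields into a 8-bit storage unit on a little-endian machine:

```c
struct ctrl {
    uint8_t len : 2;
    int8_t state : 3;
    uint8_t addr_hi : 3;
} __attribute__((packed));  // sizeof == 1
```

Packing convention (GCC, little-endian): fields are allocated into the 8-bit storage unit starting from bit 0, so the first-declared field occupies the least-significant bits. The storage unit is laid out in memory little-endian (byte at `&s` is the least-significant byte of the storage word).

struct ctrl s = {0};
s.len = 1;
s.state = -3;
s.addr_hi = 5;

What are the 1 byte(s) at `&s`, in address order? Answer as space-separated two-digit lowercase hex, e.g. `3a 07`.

len (2b) val=1 bits=0x1 at bit 0: 0x01
state (3b) val=-3 bits=0x5 at bit 2: 0x15
addr_hi (3b) val=5 bits=0x5 at bit 5: 0xb5
word = 0xb5 → little-endian bytes:
  [0]=0xb5

b5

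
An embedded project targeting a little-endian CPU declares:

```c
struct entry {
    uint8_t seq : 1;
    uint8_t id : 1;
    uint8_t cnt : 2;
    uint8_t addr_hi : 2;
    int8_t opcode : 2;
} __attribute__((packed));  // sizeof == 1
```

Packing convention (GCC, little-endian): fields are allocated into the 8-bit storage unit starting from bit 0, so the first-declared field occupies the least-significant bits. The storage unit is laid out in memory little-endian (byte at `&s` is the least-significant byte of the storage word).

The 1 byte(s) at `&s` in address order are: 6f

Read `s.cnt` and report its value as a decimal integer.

[0]=0x6f (little-endian) → word 0x6f
seq:1 @ bit 0 → (0x6f>>0)&0x1 = 0x1
id:1 @ bit 1 → (0x6f>>1)&0x1 = 0x1
cnt:2 @ bit 2 → (0x6f>>2)&0x3 = 0x3  ←
addr_hi:2 @ bit 4 → (0x6f>>4)&0x3 = 0x2
opcode:2 @ bit 6 → (0x6f>>6)&0x3 = 0x1

3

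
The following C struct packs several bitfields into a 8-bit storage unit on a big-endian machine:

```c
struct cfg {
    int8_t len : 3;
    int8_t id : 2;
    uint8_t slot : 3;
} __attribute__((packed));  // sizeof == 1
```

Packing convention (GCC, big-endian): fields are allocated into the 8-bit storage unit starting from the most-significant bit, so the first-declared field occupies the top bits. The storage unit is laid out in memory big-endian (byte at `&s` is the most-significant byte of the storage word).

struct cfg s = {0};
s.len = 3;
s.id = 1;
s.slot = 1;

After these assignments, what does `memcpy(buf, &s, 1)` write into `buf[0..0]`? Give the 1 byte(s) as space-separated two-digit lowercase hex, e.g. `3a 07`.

[5+:3] len=3 & 0x7 = 0x3; word=0x60
[3+:2] id=1 & 0x3 = 0x1; word=0x68
[0+:3] slot=1 & 0x7 = 0x1; word=0x69
word = 0x69 → big-endian bytes:
  [0]=0x69

69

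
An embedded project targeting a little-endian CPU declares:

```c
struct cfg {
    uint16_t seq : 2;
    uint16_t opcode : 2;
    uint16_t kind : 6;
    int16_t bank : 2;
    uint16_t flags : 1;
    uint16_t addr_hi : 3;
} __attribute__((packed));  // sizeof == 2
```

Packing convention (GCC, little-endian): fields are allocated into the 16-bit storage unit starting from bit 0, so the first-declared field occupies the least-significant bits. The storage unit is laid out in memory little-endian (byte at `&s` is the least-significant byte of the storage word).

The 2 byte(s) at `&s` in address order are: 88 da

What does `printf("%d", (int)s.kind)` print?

40

[0]=0x88 [1]=0xda (little-endian) → word 0xda88
seq:2 @ bit 0 → (0xda88>>0)&0x3 = 0x0
opcode:2 @ bit 2 → (0xda88>>2)&0x3 = 0x2
kind:6 @ bit 4 → (0xda88>>4)&0x3f = 0x28  ←
bank:2 @ bit 10 → (0xda88>>10)&0x3 = 0x2
flags:1 @ bit 12 → (0xda88>>12)&0x1 = 0x1
addr_hi:3 @ bit 13 → (0xda88>>13)&0x7 = 0x6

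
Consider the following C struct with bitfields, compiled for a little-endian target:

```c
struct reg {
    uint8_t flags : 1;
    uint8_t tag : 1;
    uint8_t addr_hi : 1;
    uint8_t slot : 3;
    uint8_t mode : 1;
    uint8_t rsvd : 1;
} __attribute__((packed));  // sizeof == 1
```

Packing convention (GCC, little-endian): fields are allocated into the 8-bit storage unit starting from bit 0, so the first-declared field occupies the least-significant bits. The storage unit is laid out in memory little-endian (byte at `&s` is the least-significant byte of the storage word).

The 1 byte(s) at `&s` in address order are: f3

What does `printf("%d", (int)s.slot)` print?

[0]=0xf3 (little-endian) → word 0xf3
flags:1 @ bit 0 → (0xf3>>0)&0x1 = 0x1
tag:1 @ bit 1 → (0xf3>>1)&0x1 = 0x1
addr_hi:1 @ bit 2 → (0xf3>>2)&0x1 = 0x0
slot:3 @ bit 3 → (0xf3>>3)&0x7 = 0x6  ←
mode:1 @ bit 6 → (0xf3>>6)&0x1 = 0x1
rsvd:1 @ bit 7 → (0xf3>>7)&0x1 = 0x1

6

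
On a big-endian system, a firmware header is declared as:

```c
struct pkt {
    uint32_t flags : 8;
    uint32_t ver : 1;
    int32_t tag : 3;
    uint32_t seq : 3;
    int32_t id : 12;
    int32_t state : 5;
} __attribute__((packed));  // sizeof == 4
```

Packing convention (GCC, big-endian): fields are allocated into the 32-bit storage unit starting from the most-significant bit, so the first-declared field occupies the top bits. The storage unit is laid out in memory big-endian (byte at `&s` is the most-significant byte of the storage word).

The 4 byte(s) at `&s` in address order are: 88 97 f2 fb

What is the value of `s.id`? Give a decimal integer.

[0]=0x88 [1]=0x97 [2]=0xf2 [3]=0xfb (big-endian) → word 0x8897f2fb
flags [24+:8] = (word>>24) & 0xff = 136
ver [23+:1] = (word>>23) & 0x1 = 1
tag [20+:3] = (word>>20) & 0x7 = 1
seq [17+:3] = (word>>17) & 0x7 = 3
id [5+:12] = (word>>5) & 0xfff = 3991  ←
state [0+:5] = (word>>0) & 0x1f = 27
id signed 12b, MSB=1: 3991 - 4096 = -105

-105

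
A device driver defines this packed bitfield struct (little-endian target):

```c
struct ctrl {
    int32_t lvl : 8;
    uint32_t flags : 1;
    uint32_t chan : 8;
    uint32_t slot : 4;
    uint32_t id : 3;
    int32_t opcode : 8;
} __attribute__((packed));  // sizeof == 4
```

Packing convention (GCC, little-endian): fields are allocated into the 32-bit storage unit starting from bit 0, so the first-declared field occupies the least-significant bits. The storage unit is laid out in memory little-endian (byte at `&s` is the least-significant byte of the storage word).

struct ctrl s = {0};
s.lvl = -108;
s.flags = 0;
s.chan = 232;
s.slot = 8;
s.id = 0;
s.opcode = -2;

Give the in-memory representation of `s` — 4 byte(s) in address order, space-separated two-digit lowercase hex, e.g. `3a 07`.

lvl:8 = -108 → 0x94 << 0 → word 0x00000094
flags:1 = 0 → 0x0 << 8 → word 0x00000094
chan:8 = 232 → 0xe8 << 9 → word 0x0001d094
slot:4 = 8 → 0x8 << 17 → word 0x0011d094
id:3 = 0 → 0x0 << 21 → word 0x0011d094
opcode:8 = -2 → 0xfe << 24 → word 0xfe11d094
word = 0xfe11d094 → little-endian bytes:
  [0]=0x94  [1]=0xd0  [2]=0x11  [3]=0xfe

94 d0 11 fe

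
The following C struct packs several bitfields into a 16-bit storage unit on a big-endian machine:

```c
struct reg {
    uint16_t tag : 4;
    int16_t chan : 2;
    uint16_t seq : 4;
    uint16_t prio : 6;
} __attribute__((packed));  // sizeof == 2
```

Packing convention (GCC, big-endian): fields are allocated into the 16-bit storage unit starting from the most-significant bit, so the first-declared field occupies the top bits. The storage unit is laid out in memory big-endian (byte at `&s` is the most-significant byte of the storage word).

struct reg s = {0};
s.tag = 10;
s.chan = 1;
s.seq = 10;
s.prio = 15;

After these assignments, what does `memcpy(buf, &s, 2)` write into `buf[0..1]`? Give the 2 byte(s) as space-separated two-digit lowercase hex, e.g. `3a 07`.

a6 8f

tag:4 = 10 → 0xa << 12 → word 0xa000
chan:2 = 1 → 0x1 << 10 → word 0xa400
seq:4 = 10 → 0xa << 6 → word 0xa680
prio:6 = 15 → 0xf << 0 → word 0xa68f
word = 0xa68f → big-endian bytes:
  [0]=0xa6  [1]=0x8f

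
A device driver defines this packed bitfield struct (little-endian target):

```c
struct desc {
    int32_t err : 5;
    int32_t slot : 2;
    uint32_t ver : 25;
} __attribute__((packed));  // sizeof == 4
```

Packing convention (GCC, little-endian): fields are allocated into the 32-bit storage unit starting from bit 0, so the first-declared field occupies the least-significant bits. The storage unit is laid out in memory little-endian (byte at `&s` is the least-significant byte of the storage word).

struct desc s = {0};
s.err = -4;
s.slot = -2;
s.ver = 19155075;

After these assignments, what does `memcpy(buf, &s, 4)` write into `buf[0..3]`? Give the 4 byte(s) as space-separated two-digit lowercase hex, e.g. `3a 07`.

[0+:5] err=-4 & 0x1f = 0x1c; word=0x0000001c
[5+:2] slot=-2 & 0x3 = 0x2; word=0x0000005c
[7+:25] ver=19155075 & 0x1ffffff = 0x1244883; word=0x922441dc
word = 0x922441dc → little-endian bytes:
  [0]=0xdc  [1]=0x41  [2]=0x24  [3]=0x92

dc 41 24 92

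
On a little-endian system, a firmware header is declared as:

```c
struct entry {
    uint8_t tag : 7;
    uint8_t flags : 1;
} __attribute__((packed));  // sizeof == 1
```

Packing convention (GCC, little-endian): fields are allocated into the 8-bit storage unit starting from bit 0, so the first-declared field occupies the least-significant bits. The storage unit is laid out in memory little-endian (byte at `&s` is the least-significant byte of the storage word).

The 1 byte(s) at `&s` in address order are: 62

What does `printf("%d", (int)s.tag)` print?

[0]=0x62 (little-endian) → word 0x62
tag [0+:7] = (word>>0) & 0x7f = 98  ←
flags [7+:1] = (word>>7) & 0x1 = 0

98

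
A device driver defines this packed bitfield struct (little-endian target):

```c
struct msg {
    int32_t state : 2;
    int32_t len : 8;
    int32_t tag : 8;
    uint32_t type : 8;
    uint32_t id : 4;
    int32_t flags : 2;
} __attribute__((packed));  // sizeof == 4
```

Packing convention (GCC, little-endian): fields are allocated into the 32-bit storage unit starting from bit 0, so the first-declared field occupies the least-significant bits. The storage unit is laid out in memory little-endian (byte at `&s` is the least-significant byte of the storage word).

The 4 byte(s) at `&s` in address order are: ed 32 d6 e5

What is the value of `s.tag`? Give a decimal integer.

[0]=0xed [1]=0x32 [2]=0xd6 [3]=0xe5 (little-endian) → word 0xe5d632ed
state:2 @ bit 0 → (0xe5d632ed>>0)&0x3 = 0x1
len:8 @ bit 2 → (0xe5d632ed>>2)&0xff = 0xbb
tag:8 @ bit 10 → (0xe5d632ed>>10)&0xff = 0x8c  ←
type:8 @ bit 18 → (0xe5d632ed>>18)&0xff = 0x75
id:4 @ bit 26 → (0xe5d632ed>>26)&0xf = 0x9
flags:2 @ bit 30 → (0xe5d632ed>>30)&0x3 = 0x3
tag signed 8b, MSB=1: 140 - 256 = -116

-116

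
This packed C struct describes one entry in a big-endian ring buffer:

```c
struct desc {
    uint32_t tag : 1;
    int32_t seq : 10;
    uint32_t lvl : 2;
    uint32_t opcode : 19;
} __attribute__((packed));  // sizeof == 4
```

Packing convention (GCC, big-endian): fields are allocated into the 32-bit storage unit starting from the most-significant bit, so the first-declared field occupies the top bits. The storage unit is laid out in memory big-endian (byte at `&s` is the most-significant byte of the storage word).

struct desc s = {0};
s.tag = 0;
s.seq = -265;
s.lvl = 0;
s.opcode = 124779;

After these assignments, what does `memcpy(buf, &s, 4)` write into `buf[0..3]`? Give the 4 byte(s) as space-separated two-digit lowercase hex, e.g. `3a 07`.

tag:1 = 0 → 0x0 << 31 → word 0x00000000
seq:10 = -265 → 0x2f7 << 21 → word 0x5ee00000
lvl:2 = 0 → 0x0 << 19 → word 0x5ee00000
opcode:19 = 124779 → 0x1e76b << 0 → word 0x5ee1e76b
word = 0x5ee1e76b → big-endian bytes:
  [0]=0x5e  [1]=0xe1  [2]=0xe7  [3]=0x6b

5e e1 e7 6b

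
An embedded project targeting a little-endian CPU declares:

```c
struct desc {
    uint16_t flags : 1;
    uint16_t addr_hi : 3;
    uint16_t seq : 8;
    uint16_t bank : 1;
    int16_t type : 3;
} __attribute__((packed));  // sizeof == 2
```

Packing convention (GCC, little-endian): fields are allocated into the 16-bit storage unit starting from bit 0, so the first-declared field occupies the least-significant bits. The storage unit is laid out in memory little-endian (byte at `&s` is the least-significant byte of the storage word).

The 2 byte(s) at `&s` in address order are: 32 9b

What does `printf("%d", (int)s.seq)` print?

179

[0]=0x32 [1]=0x9b (little-endian) → word 0x9b32
flags [0+:1] = (word>>0) & 0x1 = 0
addr_hi [1+:3] = (word>>1) & 0x7 = 1
seq [4+:8] = (word>>4) & 0xff = 179  ←
bank [12+:1] = (word>>12) & 0x1 = 1
type [13+:3] = (word>>13) & 0x7 = 4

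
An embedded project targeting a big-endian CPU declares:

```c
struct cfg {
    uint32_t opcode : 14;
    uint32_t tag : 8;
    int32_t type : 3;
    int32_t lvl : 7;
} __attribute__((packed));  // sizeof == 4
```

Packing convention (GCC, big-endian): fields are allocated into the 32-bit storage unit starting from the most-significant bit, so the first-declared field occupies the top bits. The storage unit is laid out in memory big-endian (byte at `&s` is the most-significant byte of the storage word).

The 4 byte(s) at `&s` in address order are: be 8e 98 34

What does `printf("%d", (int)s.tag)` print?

[0]=0xbe [1]=0x8e [2]=0x98 [3]=0x34 (big-endian) → word 0xbe8e9834
opcode [18+:14] = (word>>18) & 0x3fff = 12195
tag [10+:8] = (word>>10) & 0xff = 166  ←
type [7+:3] = (word>>7) & 0x7 = 0
lvl [0+:7] = (word>>0) & 0x7f = 52

166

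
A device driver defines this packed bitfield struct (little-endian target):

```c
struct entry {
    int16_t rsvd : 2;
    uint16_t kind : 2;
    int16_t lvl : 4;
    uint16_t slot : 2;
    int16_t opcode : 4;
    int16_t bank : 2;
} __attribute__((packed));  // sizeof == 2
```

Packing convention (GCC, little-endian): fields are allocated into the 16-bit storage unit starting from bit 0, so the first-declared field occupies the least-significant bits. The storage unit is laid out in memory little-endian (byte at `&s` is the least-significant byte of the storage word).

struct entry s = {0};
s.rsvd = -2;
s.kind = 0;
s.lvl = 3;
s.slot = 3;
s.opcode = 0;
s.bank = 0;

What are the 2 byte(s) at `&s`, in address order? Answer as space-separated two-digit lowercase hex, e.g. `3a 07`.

rsvd:2 = -2 → 0x2 << 0 → word 0x0002
kind:2 = 0 → 0x0 << 2 → word 0x0002
lvl:4 = 3 → 0x3 << 4 → word 0x0032
slot:2 = 3 → 0x3 << 8 → word 0x0332
opcode:4 = 0 → 0x0 << 10 → word 0x0332
bank:2 = 0 → 0x0 << 14 → word 0x0332
word = 0x0332 → little-endian bytes:
  [0]=0x32  [1]=0x03

32 03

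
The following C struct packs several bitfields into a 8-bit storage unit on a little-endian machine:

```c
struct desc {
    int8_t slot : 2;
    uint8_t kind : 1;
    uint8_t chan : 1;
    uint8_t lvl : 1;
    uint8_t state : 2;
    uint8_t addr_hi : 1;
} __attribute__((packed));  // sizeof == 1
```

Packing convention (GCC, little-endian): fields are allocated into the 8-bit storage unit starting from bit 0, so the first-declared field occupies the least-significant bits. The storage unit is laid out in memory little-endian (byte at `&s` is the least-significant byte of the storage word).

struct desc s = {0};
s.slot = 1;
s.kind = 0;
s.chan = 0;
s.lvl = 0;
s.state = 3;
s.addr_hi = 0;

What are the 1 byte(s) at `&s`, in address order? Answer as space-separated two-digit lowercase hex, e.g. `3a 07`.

61

slot:2 = 1 → 0x1 << 0 → word 0x01
kind:1 = 0 → 0x0 << 2 → word 0x01
chan:1 = 0 → 0x0 << 3 → word 0x01
lvl:1 = 0 → 0x0 << 4 → word 0x01
state:2 = 3 → 0x3 << 5 → word 0x61
addr_hi:1 = 0 → 0x0 << 7 → word 0x61
word = 0x61 → little-endian bytes:
  [0]=0x61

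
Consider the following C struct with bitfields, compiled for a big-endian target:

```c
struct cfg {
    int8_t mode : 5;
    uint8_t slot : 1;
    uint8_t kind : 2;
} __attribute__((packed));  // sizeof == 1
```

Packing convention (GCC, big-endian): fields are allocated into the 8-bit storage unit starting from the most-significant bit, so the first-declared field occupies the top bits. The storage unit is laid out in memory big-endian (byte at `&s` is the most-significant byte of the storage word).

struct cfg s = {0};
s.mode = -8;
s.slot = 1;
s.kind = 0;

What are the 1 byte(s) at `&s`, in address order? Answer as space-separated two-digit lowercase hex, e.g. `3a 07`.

c4

[3+:5] mode=-8 & 0x1f = 0x18; word=0xc0
[2+:1] slot=1 & 0x1 = 0x1; word=0xc4
[0+:2] kind=0 & 0x3 = 0x0; word=0xc4
word = 0xc4 → big-endian bytes:
  [0]=0xc4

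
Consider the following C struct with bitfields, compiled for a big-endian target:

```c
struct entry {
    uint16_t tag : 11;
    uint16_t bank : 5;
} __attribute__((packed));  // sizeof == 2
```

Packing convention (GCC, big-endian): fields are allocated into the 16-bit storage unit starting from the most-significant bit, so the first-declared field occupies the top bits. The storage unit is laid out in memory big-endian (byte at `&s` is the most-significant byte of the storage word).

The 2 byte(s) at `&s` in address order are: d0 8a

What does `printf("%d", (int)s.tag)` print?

[0]=0xd0 [1]=0x8a (big-endian) → word 0xd08a
tag:11 @ bit 5 → (0xd08a>>5)&0x7ff = 0x684  ←
bank:5 @ bit 0 → (0xd08a>>0)&0x1f = 0xa

1668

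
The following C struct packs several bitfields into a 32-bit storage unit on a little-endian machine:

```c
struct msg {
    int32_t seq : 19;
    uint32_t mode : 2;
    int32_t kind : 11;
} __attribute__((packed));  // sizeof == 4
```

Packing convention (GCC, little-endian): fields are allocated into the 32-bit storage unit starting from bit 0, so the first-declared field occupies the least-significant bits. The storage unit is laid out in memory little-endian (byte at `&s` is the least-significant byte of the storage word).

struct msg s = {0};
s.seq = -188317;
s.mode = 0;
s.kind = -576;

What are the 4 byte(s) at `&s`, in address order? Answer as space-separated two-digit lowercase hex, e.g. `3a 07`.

63 20 05 b8

[0+:19] seq=-188317 & 0x7ffff = 0x52063; word=0x00052063
[19+:2] mode=0 & 0x3 = 0x0; word=0x00052063
[21+:11] kind=-576 & 0x7ff = 0x5c0; word=0xb8052063
word = 0xb8052063 → little-endian bytes:
  [0]=0x63  [1]=0x20  [2]=0x05  [3]=0xb8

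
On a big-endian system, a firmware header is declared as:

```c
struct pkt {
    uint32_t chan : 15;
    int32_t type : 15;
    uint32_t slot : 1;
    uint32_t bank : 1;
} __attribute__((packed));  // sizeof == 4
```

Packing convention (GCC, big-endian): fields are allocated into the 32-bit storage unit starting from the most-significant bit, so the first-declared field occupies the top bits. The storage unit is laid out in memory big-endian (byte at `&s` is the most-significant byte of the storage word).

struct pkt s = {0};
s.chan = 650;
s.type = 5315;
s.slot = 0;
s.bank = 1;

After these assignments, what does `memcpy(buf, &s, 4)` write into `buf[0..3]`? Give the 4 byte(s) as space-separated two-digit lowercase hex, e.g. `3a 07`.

05 14 53 0d

[17+:15] chan=650 & 0x7fff = 0x28a; word=0x05140000
[2+:15] type=5315 & 0x7fff = 0x14c3; word=0x0514530c
[1+:1] slot=0 & 0x1 = 0x0; word=0x0514530c
[0+:1] bank=1 & 0x1 = 0x1; word=0x0514530d
word = 0x0514530d → big-endian bytes:
  [0]=0x05  [1]=0x14  [2]=0x53  [3]=0x0d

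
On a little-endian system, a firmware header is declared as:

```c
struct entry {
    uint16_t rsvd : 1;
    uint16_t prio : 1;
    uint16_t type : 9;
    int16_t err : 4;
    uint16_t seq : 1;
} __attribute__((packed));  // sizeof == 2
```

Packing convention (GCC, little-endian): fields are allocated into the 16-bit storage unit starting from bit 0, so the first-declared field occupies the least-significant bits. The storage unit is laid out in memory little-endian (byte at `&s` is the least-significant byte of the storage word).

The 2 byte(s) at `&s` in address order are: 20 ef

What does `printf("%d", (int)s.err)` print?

[0]=0x20 [1]=0xef (little-endian) → word 0xef20
rsvd:1 @ bit 0 → (0xef20>>0)&0x1 = 0x0
prio:1 @ bit 1 → (0xef20>>1)&0x1 = 0x0
type:9 @ bit 2 → (0xef20>>2)&0x1ff = 0x1c8
err:4 @ bit 11 → (0xef20>>11)&0xf = 0xd  ←
seq:1 @ bit 15 → (0xef20>>15)&0x1 = 0x1
err signed 4b, MSB=1: 13 - 16 = -3

-3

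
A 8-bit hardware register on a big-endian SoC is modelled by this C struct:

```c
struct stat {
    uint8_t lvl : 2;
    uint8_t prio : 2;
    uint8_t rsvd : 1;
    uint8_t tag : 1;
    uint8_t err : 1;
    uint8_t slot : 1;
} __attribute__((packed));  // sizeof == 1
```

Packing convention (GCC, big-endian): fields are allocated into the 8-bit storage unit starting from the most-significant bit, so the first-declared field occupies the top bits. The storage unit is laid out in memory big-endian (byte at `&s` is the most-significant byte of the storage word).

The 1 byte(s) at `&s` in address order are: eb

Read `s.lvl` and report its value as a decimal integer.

[0]=0xeb (big-endian) → word 0xeb
lvl:2 @ bit 6 → (0xeb>>6)&0x3 = 0x3  ←
prio:2 @ bit 4 → (0xeb>>4)&0x3 = 0x2
rsvd:1 @ bit 3 → (0xeb>>3)&0x1 = 0x1
tag:1 @ bit 2 → (0xeb>>2)&0x1 = 0x0
err:1 @ bit 1 → (0xeb>>1)&0x1 = 0x1
slot:1 @ bit 0 → (0xeb>>0)&0x1 = 0x1

3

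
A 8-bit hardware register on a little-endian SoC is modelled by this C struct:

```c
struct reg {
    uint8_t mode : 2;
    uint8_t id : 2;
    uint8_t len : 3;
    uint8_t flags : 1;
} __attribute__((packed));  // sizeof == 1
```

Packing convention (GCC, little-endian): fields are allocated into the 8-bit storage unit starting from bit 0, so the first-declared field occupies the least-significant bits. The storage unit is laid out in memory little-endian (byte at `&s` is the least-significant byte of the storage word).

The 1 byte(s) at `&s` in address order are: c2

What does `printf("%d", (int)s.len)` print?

4

[0]=0xc2 (little-endian) → word 0xc2
mode:2 @ bit 0 → (0xc2>>0)&0x3 = 0x2
id:2 @ bit 2 → (0xc2>>2)&0x3 = 0x0
len:3 @ bit 4 → (0xc2>>4)&0x7 = 0x4  ←
flags:1 @ bit 7 → (0xc2>>7)&0x1 = 0x1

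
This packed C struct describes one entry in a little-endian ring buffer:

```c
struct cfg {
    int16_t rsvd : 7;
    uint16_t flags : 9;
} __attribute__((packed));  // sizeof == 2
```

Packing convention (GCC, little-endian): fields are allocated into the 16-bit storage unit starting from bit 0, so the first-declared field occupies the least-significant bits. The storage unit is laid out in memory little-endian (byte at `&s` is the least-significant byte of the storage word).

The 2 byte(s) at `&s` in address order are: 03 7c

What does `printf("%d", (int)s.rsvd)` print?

3

[0]=0x03 [1]=0x7c (little-endian) → word 0x7c03
rsvd:7 @ bit 0 → (0x7c03>>0)&0x7f = 0x3  ←
flags:9 @ bit 7 → (0x7c03>>7)&0x1ff = 0xf8
rsvd signed 7b, MSB=0: value = 3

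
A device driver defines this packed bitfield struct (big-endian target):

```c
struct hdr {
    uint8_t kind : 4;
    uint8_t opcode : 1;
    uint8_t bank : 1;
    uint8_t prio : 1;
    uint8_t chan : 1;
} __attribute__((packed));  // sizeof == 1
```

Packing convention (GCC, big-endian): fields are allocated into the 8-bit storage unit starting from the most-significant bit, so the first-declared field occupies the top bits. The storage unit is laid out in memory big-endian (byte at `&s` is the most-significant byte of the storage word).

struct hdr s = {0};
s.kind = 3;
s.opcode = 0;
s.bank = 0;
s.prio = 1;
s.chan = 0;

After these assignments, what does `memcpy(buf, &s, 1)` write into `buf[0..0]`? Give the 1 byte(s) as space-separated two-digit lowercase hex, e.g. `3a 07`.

32

kind:4 = 3 → 0x3 << 4 → word 0x30
opcode:1 = 0 → 0x0 << 3 → word 0x30
bank:1 = 0 → 0x0 << 2 → word 0x30
prio:1 = 1 → 0x1 << 1 → word 0x32
chan:1 = 0 → 0x0 << 0 → word 0x32
word = 0x32 → big-endian bytes:
  [0]=0x32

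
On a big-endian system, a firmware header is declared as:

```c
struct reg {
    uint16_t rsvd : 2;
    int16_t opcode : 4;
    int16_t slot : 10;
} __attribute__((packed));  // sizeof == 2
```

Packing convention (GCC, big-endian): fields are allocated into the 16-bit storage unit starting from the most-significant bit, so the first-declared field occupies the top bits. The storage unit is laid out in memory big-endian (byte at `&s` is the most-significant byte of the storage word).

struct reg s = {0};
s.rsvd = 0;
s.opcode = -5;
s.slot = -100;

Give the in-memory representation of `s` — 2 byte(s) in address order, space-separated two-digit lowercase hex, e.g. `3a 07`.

2f 9c

[14+:2] rsvd=0 & 0x3 = 0x0; word=0x0000
[10+:4] opcode=-5 & 0xf = 0xb; word=0x2c00
[0+:10] slot=-100 & 0x3ff = 0x39c; word=0x2f9c
word = 0x2f9c → big-endian bytes:
  [0]=0x2f  [1]=0x9c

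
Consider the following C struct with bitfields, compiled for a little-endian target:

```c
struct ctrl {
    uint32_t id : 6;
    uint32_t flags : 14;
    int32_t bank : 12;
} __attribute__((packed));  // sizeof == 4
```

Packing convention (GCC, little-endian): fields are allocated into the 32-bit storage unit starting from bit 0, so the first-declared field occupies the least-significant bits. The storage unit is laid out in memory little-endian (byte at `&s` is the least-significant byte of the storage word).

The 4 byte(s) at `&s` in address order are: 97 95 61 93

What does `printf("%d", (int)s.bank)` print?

[0]=0x97 [1]=0x95 [2]=0x61 [3]=0x93 (little-endian) → word 0x93619597
id [0+:6] = (word>>0) & 0x3f = 23
flags [6+:14] = (word>>6) & 0x3fff = 1622
bank [20+:12] = (word>>20) & 0xfff = 2358  ←
bank signed 12b, MSB=1: 2358 - 4096 = -1738

-1738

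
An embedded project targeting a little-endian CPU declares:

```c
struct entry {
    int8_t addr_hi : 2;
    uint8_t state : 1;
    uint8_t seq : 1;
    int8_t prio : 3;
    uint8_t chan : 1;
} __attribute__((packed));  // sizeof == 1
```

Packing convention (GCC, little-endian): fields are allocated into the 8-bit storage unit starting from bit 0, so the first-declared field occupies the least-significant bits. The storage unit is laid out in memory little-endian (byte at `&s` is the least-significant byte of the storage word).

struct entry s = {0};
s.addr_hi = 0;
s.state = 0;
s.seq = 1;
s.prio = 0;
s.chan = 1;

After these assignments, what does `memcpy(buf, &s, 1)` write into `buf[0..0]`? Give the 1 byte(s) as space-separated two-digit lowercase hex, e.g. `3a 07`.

[0+:2] addr_hi=0 & 0x3 = 0x0; word=0x00
[2+:1] state=0 & 0x1 = 0x0; word=0x00
[3+:1] seq=1 & 0x1 = 0x1; word=0x08
[4+:3] prio=0 & 0x7 = 0x0; word=0x08
[7+:1] chan=1 & 0x1 = 0x1; word=0x88
word = 0x88 → little-endian bytes:
  [0]=0x88

88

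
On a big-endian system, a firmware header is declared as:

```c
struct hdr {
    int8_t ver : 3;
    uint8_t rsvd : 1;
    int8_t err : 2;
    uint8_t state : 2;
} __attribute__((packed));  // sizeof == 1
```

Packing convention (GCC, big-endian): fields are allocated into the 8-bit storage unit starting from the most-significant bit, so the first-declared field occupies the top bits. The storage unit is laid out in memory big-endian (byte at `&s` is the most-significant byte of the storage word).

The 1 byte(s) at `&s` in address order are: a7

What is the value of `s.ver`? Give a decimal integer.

[0]=0xa7 (big-endian) → word 0xa7
ver:3 @ bit 5 → (0xa7>>5)&0x7 = 0x5  ←
rsvd:1 @ bit 4 → (0xa7>>4)&0x1 = 0x0
err:2 @ bit 2 → (0xa7>>2)&0x3 = 0x1
state:2 @ bit 0 → (0xa7>>0)&0x3 = 0x3
ver signed 3b, MSB=1: 5 - 8 = -3

-3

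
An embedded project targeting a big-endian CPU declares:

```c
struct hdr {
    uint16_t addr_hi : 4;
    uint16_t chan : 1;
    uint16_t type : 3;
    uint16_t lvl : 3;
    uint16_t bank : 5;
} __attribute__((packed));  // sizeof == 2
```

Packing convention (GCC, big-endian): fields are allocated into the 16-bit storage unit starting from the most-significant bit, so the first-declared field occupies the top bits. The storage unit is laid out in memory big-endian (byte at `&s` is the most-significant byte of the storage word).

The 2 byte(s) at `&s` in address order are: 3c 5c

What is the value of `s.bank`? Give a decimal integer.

[0]=0x3c [1]=0x5c (big-endian) → word 0x3c5c
addr_hi [12+:4] = (word>>12) & 0xf = 3
chan [11+:1] = (word>>11) & 0x1 = 1
type [8+:3] = (word>>8) & 0x7 = 4
lvl [5+:3] = (word>>5) & 0x7 = 2
bank [0+:5] = (word>>0) & 0x1f = 28  ←

28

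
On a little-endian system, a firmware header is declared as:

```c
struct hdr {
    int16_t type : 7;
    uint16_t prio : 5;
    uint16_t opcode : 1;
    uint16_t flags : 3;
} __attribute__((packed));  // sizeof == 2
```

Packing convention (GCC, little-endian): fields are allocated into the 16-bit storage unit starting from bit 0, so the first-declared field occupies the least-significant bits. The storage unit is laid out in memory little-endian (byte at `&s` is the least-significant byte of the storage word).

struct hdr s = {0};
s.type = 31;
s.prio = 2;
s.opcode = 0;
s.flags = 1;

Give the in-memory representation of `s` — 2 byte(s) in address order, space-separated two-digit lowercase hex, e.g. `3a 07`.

type:7 = 31 → 0x1f << 0 → word 0x001f
prio:5 = 2 → 0x2 << 7 → word 0x011f
opcode:1 = 0 → 0x0 << 12 → word 0x011f
flags:3 = 1 → 0x1 << 13 → word 0x211f
word = 0x211f → little-endian bytes:
  [0]=0x1f  [1]=0x21

1f 21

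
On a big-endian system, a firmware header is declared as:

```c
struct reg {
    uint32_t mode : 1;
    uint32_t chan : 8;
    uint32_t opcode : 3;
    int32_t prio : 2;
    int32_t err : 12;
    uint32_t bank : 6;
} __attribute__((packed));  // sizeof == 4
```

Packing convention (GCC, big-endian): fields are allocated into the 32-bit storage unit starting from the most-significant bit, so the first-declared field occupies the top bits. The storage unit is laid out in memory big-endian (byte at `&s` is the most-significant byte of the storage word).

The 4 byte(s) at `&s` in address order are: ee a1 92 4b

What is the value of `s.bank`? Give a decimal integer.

[0]=0xee [1]=0xa1 [2]=0x92 [3]=0x4b (big-endian) → word 0xeea1924b
mode:1 @ bit 31 → (0xeea1924b>>31)&0x1 = 0x1
chan:8 @ bit 23 → (0xeea1924b>>23)&0xff = 0xdd
opcode:3 @ bit 20 → (0xeea1924b>>20)&0x7 = 0x2
prio:2 @ bit 18 → (0xeea1924b>>18)&0x3 = 0x0
err:12 @ bit 6 → (0xeea1924b>>6)&0xfff = 0x649
bank:6 @ bit 0 → (0xeea1924b>>0)&0x3f = 0xb  ←

11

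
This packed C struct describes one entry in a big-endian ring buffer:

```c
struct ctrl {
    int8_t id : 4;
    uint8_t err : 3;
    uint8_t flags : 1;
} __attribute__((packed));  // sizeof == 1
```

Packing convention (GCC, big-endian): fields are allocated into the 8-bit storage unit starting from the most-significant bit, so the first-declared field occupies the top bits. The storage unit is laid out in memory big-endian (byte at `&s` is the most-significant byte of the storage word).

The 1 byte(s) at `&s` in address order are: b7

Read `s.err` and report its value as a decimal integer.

3

[0]=0xb7 (big-endian) → word 0xb7
id [4+:4] = (word>>4) & 0xf = 11
err [1+:3] = (word>>1) & 0x7 = 3  ←
flags [0+:1] = (word>>0) & 0x1 = 1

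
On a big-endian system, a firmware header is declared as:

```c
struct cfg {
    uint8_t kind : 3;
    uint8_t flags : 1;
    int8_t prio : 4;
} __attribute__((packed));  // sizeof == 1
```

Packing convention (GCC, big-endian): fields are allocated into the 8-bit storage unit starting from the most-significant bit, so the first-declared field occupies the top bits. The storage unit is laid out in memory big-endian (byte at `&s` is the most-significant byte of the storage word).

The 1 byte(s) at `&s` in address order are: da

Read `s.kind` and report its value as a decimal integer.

[0]=0xda (big-endian) → word 0xda
kind:3 @ bit 5 → (0xda>>5)&0x7 = 0x6  ←
flags:1 @ bit 4 → (0xda>>4)&0x1 = 0x1
prio:4 @ bit 0 → (0xda>>0)&0xf = 0xa

6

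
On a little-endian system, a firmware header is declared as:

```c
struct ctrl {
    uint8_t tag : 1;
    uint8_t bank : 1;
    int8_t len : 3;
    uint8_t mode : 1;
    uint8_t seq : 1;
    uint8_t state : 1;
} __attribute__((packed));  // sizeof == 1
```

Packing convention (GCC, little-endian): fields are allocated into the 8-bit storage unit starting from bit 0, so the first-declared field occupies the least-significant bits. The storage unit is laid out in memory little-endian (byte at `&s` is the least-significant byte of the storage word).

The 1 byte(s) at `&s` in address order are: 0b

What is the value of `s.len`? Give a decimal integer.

2

[0]=0x0b (little-endian) → word 0x0b
tag [0+:1] = (word>>0) & 0x1 = 1
bank [1+:1] = (word>>1) & 0x1 = 1
len [2+:3] = (word>>2) & 0x7 = 2  ←
mode [5+:1] = (word>>5) & 0x1 = 0
seq [6+:1] = (word>>6) & 0x1 = 0
state [7+:1] = (word>>7) & 0x1 = 0
len signed 3b, MSB=0: value = 2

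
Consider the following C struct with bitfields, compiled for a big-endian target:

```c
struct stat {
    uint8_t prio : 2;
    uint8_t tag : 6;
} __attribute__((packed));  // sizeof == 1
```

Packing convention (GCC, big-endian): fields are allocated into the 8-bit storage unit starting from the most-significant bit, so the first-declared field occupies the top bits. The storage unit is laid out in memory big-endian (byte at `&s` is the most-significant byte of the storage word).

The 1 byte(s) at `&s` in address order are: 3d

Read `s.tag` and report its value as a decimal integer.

[0]=0x3d (big-endian) → word 0x3d
prio:2 @ bit 6 → (0x3d>>6)&0x3 = 0x0
tag:6 @ bit 0 → (0x3d>>0)&0x3f = 0x3d  ←

61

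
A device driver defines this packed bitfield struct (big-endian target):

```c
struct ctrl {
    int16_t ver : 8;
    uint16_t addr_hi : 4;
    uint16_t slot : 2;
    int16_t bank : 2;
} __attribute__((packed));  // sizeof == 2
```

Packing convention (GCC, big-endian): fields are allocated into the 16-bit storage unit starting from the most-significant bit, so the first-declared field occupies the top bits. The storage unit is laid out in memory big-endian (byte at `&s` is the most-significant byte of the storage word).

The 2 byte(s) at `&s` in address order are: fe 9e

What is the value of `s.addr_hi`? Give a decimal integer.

[0]=0xfe [1]=0x9e (big-endian) → word 0xfe9e
ver:8 @ bit 8 → (0xfe9e>>8)&0xff = 0xfe
addr_hi:4 @ bit 4 → (0xfe9e>>4)&0xf = 0x9  ←
slot:2 @ bit 2 → (0xfe9e>>2)&0x3 = 0x3
bank:2 @ bit 0 → (0xfe9e>>0)&0x3 = 0x2

9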